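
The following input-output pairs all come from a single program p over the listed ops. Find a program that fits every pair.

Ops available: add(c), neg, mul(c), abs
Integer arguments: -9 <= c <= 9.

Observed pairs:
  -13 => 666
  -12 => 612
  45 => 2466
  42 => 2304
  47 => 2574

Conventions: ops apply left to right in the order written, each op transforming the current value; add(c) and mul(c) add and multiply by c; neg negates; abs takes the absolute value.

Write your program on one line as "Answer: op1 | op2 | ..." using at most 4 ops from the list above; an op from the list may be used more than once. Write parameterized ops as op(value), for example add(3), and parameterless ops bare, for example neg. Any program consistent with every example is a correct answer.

mul(-9) | add(-6) | mul(-6) | abs

Check, running the answer program on each example:
  -13 -> 117 -> 111 -> -666 -> 666
  -12 -> 108 -> 102 -> -612 -> 612
  45 -> -405 -> -411 -> 2466 -> 2466
  42 -> -378 -> -384 -> 2304 -> 2304
  47 -> -423 -> -429 -> 2574 -> 2574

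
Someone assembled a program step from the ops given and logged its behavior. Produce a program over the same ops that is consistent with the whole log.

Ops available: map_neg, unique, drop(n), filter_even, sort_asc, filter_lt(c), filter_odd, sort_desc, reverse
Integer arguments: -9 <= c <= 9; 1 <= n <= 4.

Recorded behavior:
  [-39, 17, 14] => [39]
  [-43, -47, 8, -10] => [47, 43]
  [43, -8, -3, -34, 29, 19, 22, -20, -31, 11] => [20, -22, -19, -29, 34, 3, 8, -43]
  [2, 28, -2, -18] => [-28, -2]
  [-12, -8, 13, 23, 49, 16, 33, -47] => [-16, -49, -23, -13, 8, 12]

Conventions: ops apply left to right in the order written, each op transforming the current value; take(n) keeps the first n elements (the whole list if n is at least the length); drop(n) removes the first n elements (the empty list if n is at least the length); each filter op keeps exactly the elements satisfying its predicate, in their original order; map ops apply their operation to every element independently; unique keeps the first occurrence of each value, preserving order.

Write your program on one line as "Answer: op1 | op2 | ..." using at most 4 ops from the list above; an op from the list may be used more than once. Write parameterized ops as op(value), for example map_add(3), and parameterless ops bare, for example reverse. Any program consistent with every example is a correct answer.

reverse | map_neg | drop(2)

Check, running the answer program on each example:
  [-39, 17, 14] -> [14, 17, -39] -> [-14, -17, 39] -> [39]
  [-43, -47, 8, -10] -> [-10, 8, -47, -43] -> [10, -8, 47, 43] -> [47, 43]
  [43, -8, -3, -34, 29, 19, 22, -20, -31, 11] -> [11, -31, -20, 22, 19, 29, -34, -3, -8, 43] -> [-11, 31, 20, -22, -19, -29, 34, 3, 8, -43] -> [20, -22, -19, -29, 34, 3, 8, -43]
  [2, 28, -2, -18] -> [-18, -2, 28, 2] -> [18, 2, -28, -2] -> [-28, -2]
  [-12, -8, 13, 23, 49, 16, 33, -47] -> [-47, 33, 16, 49, 23, 13, -8, -12] -> [47, -33, -16, -49, -23, -13, 8, 12] -> [-16, -49, -23, -13, 8, 12]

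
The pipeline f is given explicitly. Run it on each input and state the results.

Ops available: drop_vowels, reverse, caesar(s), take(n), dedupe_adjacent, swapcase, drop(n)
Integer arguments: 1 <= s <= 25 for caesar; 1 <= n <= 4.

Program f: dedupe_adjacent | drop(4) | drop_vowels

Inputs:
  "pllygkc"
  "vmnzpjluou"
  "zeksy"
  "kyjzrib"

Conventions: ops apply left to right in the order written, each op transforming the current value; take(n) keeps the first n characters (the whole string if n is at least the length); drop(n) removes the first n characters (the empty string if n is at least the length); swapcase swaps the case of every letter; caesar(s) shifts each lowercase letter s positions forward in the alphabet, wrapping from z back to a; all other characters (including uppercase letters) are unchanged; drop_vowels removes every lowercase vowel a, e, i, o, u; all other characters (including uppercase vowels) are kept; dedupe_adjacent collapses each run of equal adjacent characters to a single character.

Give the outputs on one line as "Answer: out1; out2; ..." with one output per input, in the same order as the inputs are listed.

"kc"; "pjl"; "y"; "rb"

Execution, op by op:
  "pllygkc" -> "plygkc" -> "kc" -> "kc"
  "vmnzpjluou" -> "vmnzpjluou" -> "pjluou" -> "pjl"
  "zeksy" -> "zeksy" -> "y" -> "y"
  "kyjzrib" -> "kyjzrib" -> "rib" -> "rb"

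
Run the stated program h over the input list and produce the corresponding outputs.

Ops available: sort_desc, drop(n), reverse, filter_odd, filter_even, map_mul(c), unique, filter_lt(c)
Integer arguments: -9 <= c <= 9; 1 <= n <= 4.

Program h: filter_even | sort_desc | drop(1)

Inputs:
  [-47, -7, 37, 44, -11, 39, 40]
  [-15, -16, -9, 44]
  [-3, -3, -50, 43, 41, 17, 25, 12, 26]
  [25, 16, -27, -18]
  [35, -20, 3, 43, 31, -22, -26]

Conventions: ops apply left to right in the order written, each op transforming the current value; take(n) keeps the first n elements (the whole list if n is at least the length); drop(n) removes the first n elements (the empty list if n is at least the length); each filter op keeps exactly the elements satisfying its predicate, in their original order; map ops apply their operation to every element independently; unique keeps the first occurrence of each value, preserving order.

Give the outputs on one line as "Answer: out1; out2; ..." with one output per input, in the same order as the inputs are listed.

Execution, op by op:
  [-47, -7, 37, 44, -11, 39, 40] -> [44, 40] -> [44, 40] -> [40]
  [-15, -16, -9, 44] -> [-16, 44] -> [44, -16] -> [-16]
  [-3, -3, -50, 43, 41, 17, 25, 12, 26] -> [-50, 12, 26] -> [26, 12, -50] -> [12, -50]
  [25, 16, -27, -18] -> [16, -18] -> [16, -18] -> [-18]
  [35, -20, 3, 43, 31, -22, -26] -> [-20, -22, -26] -> [-20, -22, -26] -> [-22, -26]

[40]; [-16]; [12, -50]; [-18]; [-22, -26]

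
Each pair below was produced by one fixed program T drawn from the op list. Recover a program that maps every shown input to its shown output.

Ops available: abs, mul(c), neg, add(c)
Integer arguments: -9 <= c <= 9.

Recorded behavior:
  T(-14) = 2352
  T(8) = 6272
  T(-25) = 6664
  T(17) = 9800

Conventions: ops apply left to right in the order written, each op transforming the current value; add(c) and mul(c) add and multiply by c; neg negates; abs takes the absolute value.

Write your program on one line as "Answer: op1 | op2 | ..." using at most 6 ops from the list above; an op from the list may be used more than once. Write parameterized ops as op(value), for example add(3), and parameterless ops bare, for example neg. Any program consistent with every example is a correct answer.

add(8) | mul(-7) | abs | mul(-7) | abs | mul(8)

Check, running the answer program on each example:
  -14 -> -6 -> 42 -> 42 -> -294 -> 294 -> 2352
  8 -> 16 -> -112 -> 112 -> -784 -> 784 -> 6272
  -25 -> -17 -> 119 -> 119 -> -833 -> 833 -> 6664
  17 -> 25 -> -175 -> 175 -> -1225 -> 1225 -> 9800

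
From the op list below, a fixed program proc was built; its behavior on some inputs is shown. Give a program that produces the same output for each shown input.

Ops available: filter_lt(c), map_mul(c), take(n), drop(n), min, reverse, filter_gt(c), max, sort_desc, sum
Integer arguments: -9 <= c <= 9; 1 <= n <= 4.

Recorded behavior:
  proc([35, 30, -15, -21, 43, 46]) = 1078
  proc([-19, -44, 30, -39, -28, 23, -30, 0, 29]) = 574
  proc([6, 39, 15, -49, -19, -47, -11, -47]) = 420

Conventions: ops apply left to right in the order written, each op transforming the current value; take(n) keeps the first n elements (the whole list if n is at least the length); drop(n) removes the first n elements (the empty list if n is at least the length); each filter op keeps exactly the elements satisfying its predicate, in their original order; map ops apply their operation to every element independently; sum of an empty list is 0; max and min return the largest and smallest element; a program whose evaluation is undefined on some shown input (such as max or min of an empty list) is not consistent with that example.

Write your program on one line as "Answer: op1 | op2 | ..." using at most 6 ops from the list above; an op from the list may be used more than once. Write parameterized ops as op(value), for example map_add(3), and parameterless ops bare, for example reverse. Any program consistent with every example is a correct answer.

map_mul(-7) | map_mul(-1) | reverse | filter_gt(-4) | sort_desc | sum

Check, running the answer program on each example:
  [35, 30, -15, -21, 43, 46] -> [-245, -210, 105, 147, -301, -322] -> [245, 210, -105, -147, 301, 322] -> [322, 301, -147, -105, 210, 245] -> [322, 301, 210, 245] -> [322, 301, 245, 210] -> 1078
  [-19, -44, 30, -39, -28, 23, -30, 0, 29] -> [133, 308, -210, 273, 196, -161, 210, 0, -203] -> [-133, -308, 210, -273, -196, 161, -210, 0, 203] -> [203, 0, -210, 161, -196, -273, 210, -308, -133] -> [203, 0, 161, 210] -> [210, 203, 161, 0] -> 574
  [6, 39, 15, -49, -19, -47, -11, -47] -> [-42, -273, -105, 343, 133, 329, 77, 329] -> [42, 273, 105, -343, -133, -329, -77, -329] -> [-329, -77, -329, -133, -343, 105, 273, 42] -> [105, 273, 42] -> [273, 105, 42] -> 420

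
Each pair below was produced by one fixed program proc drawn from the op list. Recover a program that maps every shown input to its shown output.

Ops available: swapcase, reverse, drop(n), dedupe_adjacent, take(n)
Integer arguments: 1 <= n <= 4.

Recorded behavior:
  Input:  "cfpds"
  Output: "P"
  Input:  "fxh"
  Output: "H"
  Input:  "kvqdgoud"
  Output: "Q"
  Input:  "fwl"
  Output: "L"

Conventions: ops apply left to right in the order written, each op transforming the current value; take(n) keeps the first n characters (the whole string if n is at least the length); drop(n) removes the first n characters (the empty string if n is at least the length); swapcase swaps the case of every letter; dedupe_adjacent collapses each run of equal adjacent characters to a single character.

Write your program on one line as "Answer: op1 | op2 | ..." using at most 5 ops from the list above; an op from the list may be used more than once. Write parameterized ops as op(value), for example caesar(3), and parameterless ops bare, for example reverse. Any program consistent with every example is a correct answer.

take(3) | reverse | swapcase | take(1)

Check, running the answer program on each example:
  "cfpds" -> "cfp" -> "pfc" -> "PFC" -> "P"
  "fxh" -> "fxh" -> "hxf" -> "HXF" -> "H"
  "kvqdgoud" -> "kvq" -> "qvk" -> "QVK" -> "Q"
  "fwl" -> "fwl" -> "lwf" -> "LWF" -> "L"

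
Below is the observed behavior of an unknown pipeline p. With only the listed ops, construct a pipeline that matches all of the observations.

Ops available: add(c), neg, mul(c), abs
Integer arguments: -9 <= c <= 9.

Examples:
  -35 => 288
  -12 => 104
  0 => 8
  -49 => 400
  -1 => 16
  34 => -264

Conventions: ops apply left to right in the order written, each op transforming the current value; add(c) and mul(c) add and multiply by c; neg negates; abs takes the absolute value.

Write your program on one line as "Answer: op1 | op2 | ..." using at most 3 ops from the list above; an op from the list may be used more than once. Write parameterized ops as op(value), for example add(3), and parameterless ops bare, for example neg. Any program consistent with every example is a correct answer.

add(-1) | mul(-8)

Check, running the answer program on each example:
  -35 -> -36 -> 288
  -12 -> -13 -> 104
  0 -> -1 -> 8
  -49 -> -50 -> 400
  -1 -> -2 -> 16
  34 -> 33 -> -264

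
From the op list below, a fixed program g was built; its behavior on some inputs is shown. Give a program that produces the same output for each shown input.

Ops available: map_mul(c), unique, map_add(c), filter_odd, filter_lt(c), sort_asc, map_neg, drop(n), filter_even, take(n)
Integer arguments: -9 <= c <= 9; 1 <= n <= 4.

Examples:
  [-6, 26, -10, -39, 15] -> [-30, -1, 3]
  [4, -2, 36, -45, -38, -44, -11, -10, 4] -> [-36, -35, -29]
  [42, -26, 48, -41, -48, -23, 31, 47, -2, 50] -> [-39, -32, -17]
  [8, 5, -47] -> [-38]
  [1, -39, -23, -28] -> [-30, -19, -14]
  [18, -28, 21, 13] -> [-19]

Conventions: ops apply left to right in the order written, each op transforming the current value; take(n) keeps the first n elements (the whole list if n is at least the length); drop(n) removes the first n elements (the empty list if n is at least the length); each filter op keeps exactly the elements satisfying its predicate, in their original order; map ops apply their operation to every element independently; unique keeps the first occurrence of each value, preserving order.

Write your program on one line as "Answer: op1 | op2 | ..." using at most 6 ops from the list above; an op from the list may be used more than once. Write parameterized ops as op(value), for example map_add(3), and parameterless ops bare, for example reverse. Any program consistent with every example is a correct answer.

sort_asc | map_add(1) | filter_lt(4) | take(3) | map_add(6) | map_add(2)

Check, running the answer program on each example:
  [-6, 26, -10, -39, 15] -> [-39, -10, -6, 15, 26] -> [-38, -9, -5, 16, 27] -> [-38, -9, -5] -> [-38, -9, -5] -> [-32, -3, 1] -> [-30, -1, 3]
  [4, -2, 36, -45, -38, -44, -11, -10, 4] -> [-45, -44, -38, -11, -10, -2, 4, 4, 36] -> [-44, -43, -37, -10, -9, -1, 5, 5, 37] -> [-44, -43, -37, -10, -9, -1] -> [-44, -43, -37] -> [-38, -37, -31] -> [-36, -35, -29]
  [42, -26, 48, -41, -48, -23, 31, 47, -2, 50] -> [-48, -41, -26, -23, -2, 31, 42, 47, 48, 50] -> [-47, -40, -25, -22, -1, 32, 43, 48, 49, 51] -> [-47, -40, -25, -22, -1] -> [-47, -40, -25] -> [-41, -34, -19] -> [-39, -32, -17]
  [8, 5, -47] -> [-47, 5, 8] -> [-46, 6, 9] -> [-46] -> [-46] -> [-40] -> [-38]
  [1, -39, -23, -28] -> [-39, -28, -23, 1] -> [-38, -27, -22, 2] -> [-38, -27, -22, 2] -> [-38, -27, -22] -> [-32, -21, -16] -> [-30, -19, -14]
  [18, -28, 21, 13] -> [-28, 13, 18, 21] -> [-27, 14, 19, 22] -> [-27] -> [-27] -> [-21] -> [-19]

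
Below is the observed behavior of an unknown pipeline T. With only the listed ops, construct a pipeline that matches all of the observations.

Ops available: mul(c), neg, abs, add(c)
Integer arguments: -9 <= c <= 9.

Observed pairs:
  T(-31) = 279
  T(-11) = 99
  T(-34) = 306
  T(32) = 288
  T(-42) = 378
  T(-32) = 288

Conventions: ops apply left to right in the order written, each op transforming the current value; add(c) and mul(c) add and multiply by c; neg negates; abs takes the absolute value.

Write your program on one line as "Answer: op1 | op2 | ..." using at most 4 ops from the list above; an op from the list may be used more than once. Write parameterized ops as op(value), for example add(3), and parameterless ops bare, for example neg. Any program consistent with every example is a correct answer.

neg | abs | mul(9)

Check, running the answer program on each example:
  -31 -> 31 -> 31 -> 279
  -11 -> 11 -> 11 -> 99
  -34 -> 34 -> 34 -> 306
  32 -> -32 -> 32 -> 288
  -42 -> 42 -> 42 -> 378
  -32 -> 32 -> 32 -> 288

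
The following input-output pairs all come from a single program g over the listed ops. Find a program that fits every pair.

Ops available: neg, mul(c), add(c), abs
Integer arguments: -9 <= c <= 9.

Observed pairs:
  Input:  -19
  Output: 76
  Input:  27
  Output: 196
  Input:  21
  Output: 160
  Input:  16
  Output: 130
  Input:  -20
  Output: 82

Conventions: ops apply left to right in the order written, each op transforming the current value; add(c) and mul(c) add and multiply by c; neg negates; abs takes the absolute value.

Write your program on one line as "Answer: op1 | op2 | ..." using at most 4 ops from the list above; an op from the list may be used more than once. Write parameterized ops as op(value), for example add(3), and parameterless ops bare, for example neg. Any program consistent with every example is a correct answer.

add(6) | mul(-6) | abs | add(-2)

Check, running the answer program on each example:
  -19 -> -13 -> 78 -> 78 -> 76
  27 -> 33 -> -198 -> 198 -> 196
  21 -> 27 -> -162 -> 162 -> 160
  16 -> 22 -> -132 -> 132 -> 130
  -20 -> -14 -> 84 -> 84 -> 82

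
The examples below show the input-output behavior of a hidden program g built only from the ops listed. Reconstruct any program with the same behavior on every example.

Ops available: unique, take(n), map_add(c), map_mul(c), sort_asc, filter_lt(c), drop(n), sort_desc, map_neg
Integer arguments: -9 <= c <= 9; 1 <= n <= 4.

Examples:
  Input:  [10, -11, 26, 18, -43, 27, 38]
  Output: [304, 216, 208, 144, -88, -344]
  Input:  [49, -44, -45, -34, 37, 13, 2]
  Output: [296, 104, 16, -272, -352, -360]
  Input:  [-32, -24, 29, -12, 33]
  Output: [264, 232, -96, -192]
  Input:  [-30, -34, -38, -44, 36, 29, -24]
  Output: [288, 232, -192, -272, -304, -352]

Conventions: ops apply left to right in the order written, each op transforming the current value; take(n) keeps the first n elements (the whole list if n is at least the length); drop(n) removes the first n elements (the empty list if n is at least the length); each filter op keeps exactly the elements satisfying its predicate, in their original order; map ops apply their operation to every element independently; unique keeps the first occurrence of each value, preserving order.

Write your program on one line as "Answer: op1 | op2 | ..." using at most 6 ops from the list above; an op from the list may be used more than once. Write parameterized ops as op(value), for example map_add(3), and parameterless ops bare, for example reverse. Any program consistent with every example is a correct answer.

map_neg | drop(1) | sort_asc | map_neg | map_mul(8)

Check, running the answer program on each example:
  [10, -11, 26, 18, -43, 27, 38] -> [-10, 11, -26, -18, 43, -27, -38] -> [11, -26, -18, 43, -27, -38] -> [-38, -27, -26, -18, 11, 43] -> [38, 27, 26, 18, -11, -43] -> [304, 216, 208, 144, -88, -344]
  [49, -44, -45, -34, 37, 13, 2] -> [-49, 44, 45, 34, -37, -13, -2] -> [44, 45, 34, -37, -13, -2] -> [-37, -13, -2, 34, 44, 45] -> [37, 13, 2, -34, -44, -45] -> [296, 104, 16, -272, -352, -360]
  [-32, -24, 29, -12, 33] -> [32, 24, -29, 12, -33] -> [24, -29, 12, -33] -> [-33, -29, 12, 24] -> [33, 29, -12, -24] -> [264, 232, -96, -192]
  [-30, -34, -38, -44, 36, 29, -24] -> [30, 34, 38, 44, -36, -29, 24] -> [34, 38, 44, -36, -29, 24] -> [-36, -29, 24, 34, 38, 44] -> [36, 29, -24, -34, -38, -44] -> [288, 232, -192, -272, -304, -352]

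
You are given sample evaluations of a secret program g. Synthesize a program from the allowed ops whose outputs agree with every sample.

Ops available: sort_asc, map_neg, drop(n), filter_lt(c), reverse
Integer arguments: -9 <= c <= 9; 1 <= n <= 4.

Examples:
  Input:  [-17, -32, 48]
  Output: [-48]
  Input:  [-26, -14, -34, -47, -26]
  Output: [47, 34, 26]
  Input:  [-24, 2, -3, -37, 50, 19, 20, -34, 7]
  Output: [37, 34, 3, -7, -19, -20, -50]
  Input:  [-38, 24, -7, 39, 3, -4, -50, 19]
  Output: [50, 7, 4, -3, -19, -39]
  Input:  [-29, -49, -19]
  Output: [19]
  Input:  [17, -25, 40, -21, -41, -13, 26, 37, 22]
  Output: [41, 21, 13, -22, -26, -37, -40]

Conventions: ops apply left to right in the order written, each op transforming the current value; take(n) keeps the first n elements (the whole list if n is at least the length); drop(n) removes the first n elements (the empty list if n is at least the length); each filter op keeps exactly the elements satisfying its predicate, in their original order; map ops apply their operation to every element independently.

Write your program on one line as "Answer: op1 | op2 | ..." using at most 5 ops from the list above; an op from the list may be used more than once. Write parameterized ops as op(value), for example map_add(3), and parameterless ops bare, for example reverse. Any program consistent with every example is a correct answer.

drop(2) | map_neg | reverse | sort_asc | reverse

Check, running the answer program on each example:
  [-17, -32, 48] -> [48] -> [-48] -> [-48] -> [-48] -> [-48]
  [-26, -14, -34, -47, -26] -> [-34, -47, -26] -> [34, 47, 26] -> [26, 47, 34] -> [26, 34, 47] -> [47, 34, 26]
  [-24, 2, -3, -37, 50, 19, 20, -34, 7] -> [-3, -37, 50, 19, 20, -34, 7] -> [3, 37, -50, -19, -20, 34, -7] -> [-7, 34, -20, -19, -50, 37, 3] -> [-50, -20, -19, -7, 3, 34, 37] -> [37, 34, 3, -7, -19, -20, -50]
  [-38, 24, -7, 39, 3, -4, -50, 19] -> [-7, 39, 3, -4, -50, 19] -> [7, -39, -3, 4, 50, -19] -> [-19, 50, 4, -3, -39, 7] -> [-39, -19, -3, 4, 7, 50] -> [50, 7, 4, -3, -19, -39]
  [-29, -49, -19] -> [-19] -> [19] -> [19] -> [19] -> [19]
  [17, -25, 40, -21, -41, -13, 26, 37, 22] -> [40, -21, -41, -13, 26, 37, 22] -> [-40, 21, 41, 13, -26, -37, -22] -> [-22, -37, -26, 13, 41, 21, -40] -> [-40, -37, -26, -22, 13, 21, 41] -> [41, 21, 13, -22, -26, -37, -40]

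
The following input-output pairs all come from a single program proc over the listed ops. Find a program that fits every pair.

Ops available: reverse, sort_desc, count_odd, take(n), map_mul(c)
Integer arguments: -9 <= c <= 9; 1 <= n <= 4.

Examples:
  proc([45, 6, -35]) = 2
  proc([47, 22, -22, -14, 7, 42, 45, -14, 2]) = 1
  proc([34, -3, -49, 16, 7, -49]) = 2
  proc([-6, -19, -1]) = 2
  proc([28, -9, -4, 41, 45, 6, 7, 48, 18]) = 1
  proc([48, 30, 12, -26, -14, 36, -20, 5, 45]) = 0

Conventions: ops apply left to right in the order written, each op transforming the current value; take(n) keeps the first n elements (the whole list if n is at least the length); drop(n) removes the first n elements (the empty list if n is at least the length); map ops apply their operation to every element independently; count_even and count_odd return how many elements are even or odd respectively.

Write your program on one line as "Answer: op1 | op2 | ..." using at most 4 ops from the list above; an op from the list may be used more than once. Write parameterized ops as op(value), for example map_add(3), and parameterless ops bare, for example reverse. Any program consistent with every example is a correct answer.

take(3) | sort_desc | count_odd

Check, running the answer program on each example:
  [45, 6, -35] -> [45, 6, -35] -> [45, 6, -35] -> 2
  [47, 22, -22, -14, 7, 42, 45, -14, 2] -> [47, 22, -22] -> [47, 22, -22] -> 1
  [34, -3, -49, 16, 7, -49] -> [34, -3, -49] -> [34, -3, -49] -> 2
  [-6, -19, -1] -> [-6, -19, -1] -> [-1, -6, -19] -> 2
  [28, -9, -4, 41, 45, 6, 7, 48, 18] -> [28, -9, -4] -> [28, -4, -9] -> 1
  [48, 30, 12, -26, -14, 36, -20, 5, 45] -> [48, 30, 12] -> [48, 30, 12] -> 0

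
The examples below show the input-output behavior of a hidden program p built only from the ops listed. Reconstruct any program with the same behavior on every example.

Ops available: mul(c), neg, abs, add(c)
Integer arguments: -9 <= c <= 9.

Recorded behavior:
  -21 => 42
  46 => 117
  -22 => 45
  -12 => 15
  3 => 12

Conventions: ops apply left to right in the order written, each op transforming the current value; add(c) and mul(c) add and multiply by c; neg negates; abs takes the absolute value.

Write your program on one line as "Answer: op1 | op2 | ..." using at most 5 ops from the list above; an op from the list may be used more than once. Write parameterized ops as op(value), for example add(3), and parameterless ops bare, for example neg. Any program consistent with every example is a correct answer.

abs | add(-7) | abs | mul(-3) | neg

Check, running the answer program on each example:
  -21 -> 21 -> 14 -> 14 -> -42 -> 42
  46 -> 46 -> 39 -> 39 -> -117 -> 117
  -22 -> 22 -> 15 -> 15 -> -45 -> 45
  -12 -> 12 -> 5 -> 5 -> -15 -> 15
  3 -> 3 -> -4 -> 4 -> -12 -> 12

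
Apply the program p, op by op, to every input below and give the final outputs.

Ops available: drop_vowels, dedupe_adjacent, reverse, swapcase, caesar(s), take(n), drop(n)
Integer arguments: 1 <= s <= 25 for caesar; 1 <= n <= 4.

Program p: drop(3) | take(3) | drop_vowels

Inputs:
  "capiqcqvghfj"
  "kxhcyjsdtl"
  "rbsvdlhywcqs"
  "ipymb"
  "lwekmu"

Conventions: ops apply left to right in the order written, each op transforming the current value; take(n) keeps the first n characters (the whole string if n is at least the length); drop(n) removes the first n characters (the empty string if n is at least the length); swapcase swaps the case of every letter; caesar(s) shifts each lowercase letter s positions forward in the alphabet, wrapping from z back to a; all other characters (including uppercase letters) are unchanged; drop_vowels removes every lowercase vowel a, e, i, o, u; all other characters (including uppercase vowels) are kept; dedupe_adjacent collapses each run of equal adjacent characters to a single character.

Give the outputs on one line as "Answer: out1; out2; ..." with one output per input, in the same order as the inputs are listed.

Execution, op by op:
  "capiqcqvghfj" -> "iqcqvghfj" -> "iqc" -> "qc"
  "kxhcyjsdtl" -> "cyjsdtl" -> "cyj" -> "cyj"
  "rbsvdlhywcqs" -> "vdlhywcqs" -> "vdl" -> "vdl"
  "ipymb" -> "mb" -> "mb" -> "mb"
  "lwekmu" -> "kmu" -> "kmu" -> "km"

"qc"; "cyj"; "vdl"; "mb"; "km"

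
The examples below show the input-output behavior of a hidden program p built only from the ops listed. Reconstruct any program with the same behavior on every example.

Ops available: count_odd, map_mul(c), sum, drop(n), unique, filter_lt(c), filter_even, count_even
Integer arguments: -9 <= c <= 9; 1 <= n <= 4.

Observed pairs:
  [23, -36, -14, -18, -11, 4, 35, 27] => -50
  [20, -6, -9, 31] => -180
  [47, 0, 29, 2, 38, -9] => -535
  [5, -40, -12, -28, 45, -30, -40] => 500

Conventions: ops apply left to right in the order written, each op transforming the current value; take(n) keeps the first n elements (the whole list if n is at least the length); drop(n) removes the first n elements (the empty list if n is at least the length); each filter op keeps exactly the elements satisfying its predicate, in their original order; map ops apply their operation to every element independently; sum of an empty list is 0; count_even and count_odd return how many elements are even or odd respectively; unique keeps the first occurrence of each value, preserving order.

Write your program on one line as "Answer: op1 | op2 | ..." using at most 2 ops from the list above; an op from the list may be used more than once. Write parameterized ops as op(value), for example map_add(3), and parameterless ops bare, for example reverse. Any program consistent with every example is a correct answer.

map_mul(-5) | sum

Check, running the answer program on each example:
  [23, -36, -14, -18, -11, 4, 35, 27] -> [-115, 180, 70, 90, 55, -20, -175, -135] -> -50
  [20, -6, -9, 31] -> [-100, 30, 45, -155] -> -180
  [47, 0, 29, 2, 38, -9] -> [-235, 0, -145, -10, -190, 45] -> -535
  [5, -40, -12, -28, 45, -30, -40] -> [-25, 200, 60, 140, -225, 150, 200] -> 500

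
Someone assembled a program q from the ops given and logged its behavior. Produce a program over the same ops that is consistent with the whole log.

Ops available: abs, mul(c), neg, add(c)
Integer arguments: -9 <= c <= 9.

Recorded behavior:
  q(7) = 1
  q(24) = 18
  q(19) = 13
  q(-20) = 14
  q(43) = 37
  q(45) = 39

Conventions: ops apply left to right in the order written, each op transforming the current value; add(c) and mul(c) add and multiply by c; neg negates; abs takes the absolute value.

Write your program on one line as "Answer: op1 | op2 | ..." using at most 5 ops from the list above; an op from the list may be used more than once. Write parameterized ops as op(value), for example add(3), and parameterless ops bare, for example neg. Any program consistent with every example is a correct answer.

neg | abs | add(9) | add(-8) | add(-7)

Check, running the answer program on each example:
  7 -> -7 -> 7 -> 16 -> 8 -> 1
  24 -> -24 -> 24 -> 33 -> 25 -> 18
  19 -> -19 -> 19 -> 28 -> 20 -> 13
  -20 -> 20 -> 20 -> 29 -> 21 -> 14
  43 -> -43 -> 43 -> 52 -> 44 -> 37
  45 -> -45 -> 45 -> 54 -> 46 -> 39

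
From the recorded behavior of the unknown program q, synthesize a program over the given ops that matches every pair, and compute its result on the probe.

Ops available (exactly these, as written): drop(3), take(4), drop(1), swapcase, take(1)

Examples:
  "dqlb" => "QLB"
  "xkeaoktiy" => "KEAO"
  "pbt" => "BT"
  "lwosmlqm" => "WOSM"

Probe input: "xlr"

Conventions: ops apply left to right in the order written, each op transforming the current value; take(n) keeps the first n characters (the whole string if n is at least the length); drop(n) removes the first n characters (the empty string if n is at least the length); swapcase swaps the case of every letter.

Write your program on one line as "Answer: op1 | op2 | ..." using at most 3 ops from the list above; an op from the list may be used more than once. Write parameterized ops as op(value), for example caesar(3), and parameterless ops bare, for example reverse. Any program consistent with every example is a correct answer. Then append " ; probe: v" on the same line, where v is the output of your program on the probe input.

swapcase | drop(1) | take(4) ; probe: "LR"

Check, running the answer program on each example:
  "dqlb" -> "DQLB" -> "QLB" -> "QLB"
  "xkeaoktiy" -> "XKEAOKTIY" -> "KEAOKTIY" -> "KEAO"
  "pbt" -> "PBT" -> "BT" -> "BT"
  "lwosmlqm" -> "LWOSMLQM" -> "WOSMLQM" -> "WOSM"
  probe: "xlr" -> "XLR" -> "LR" -> "LR"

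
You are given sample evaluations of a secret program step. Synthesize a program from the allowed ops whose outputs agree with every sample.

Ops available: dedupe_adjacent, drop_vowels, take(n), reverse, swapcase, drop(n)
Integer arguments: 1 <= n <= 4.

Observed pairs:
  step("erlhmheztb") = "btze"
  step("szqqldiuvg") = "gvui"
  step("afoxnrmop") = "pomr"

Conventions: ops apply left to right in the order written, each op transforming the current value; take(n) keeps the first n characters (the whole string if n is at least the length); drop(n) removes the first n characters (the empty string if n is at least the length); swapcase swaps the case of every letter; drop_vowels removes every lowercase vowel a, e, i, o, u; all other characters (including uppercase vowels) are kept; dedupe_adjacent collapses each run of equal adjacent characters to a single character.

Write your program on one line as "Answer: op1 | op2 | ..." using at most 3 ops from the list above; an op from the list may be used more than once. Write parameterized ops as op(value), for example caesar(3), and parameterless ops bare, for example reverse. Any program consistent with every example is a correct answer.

reverse | dedupe_adjacent | take(4)

Check, running the answer program on each example:
  "erlhmheztb" -> "btzehmhlre" -> "btzehmhlre" -> "btze"
  "szqqldiuvg" -> "gvuidlqqzs" -> "gvuidlqzs" -> "gvui"
  "afoxnrmop" -> "pomrnxofa" -> "pomrnxofa" -> "pomr"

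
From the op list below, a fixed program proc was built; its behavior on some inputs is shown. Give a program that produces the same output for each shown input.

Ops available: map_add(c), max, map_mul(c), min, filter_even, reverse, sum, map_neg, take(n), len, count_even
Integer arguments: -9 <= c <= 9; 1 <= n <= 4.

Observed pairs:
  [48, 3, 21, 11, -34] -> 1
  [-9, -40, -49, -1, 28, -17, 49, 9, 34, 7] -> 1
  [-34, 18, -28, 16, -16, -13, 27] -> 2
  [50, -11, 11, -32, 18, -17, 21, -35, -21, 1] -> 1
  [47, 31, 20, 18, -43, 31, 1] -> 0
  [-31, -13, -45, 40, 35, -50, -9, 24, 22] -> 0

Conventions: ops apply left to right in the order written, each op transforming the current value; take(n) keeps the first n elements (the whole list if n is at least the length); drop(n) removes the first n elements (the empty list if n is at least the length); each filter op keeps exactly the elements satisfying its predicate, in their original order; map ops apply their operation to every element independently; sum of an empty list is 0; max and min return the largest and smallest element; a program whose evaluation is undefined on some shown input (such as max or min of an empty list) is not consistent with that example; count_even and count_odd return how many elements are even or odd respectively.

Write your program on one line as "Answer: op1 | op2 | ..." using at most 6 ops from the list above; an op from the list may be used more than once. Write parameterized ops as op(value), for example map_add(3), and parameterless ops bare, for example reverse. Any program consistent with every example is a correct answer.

take(4) | take(2) | filter_even | reverse | len

Check, running the answer program on each example:
  [48, 3, 21, 11, -34] -> [48, 3, 21, 11] -> [48, 3] -> [48] -> [48] -> 1
  [-9, -40, -49, -1, 28, -17, 49, 9, 34, 7] -> [-9, -40, -49, -1] -> [-9, -40] -> [-40] -> [-40] -> 1
  [-34, 18, -28, 16, -16, -13, 27] -> [-34, 18, -28, 16] -> [-34, 18] -> [-34, 18] -> [18, -34] -> 2
  [50, -11, 11, -32, 18, -17, 21, -35, -21, 1] -> [50, -11, 11, -32] -> [50, -11] -> [50] -> [50] -> 1
  [47, 31, 20, 18, -43, 31, 1] -> [47, 31, 20, 18] -> [47, 31] -> [] -> [] -> 0
  [-31, -13, -45, 40, 35, -50, -9, 24, 22] -> [-31, -13, -45, 40] -> [-31, -13] -> [] -> [] -> 0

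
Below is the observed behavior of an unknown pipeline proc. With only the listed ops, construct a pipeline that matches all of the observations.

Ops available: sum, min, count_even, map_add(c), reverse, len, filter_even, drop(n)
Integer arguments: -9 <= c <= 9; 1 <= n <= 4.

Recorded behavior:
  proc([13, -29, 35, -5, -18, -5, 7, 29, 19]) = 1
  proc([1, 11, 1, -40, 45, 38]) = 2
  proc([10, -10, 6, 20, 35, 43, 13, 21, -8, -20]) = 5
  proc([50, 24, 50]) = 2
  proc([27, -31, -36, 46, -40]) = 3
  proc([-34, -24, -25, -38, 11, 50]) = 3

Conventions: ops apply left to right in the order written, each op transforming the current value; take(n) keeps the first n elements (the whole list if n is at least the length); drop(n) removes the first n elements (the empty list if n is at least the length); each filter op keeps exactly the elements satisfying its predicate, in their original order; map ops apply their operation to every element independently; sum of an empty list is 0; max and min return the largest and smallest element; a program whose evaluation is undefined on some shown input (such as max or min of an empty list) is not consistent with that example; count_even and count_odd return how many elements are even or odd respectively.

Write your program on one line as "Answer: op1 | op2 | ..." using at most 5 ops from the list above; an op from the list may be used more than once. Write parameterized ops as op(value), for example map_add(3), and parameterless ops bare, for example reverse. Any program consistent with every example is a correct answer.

drop(1) | map_add(2) | filter_even | count_even

Check, running the answer program on each example:
  [13, -29, 35, -5, -18, -5, 7, 29, 19] -> [-29, 35, -5, -18, -5, 7, 29, 19] -> [-27, 37, -3, -16, -3, 9, 31, 21] -> [-16] -> 1
  [1, 11, 1, -40, 45, 38] -> [11, 1, -40, 45, 38] -> [13, 3, -38, 47, 40] -> [-38, 40] -> 2
  [10, -10, 6, 20, 35, 43, 13, 21, -8, -20] -> [-10, 6, 20, 35, 43, 13, 21, -8, -20] -> [-8, 8, 22, 37, 45, 15, 23, -6, -18] -> [-8, 8, 22, -6, -18] -> 5
  [50, 24, 50] -> [24, 50] -> [26, 52] -> [26, 52] -> 2
  [27, -31, -36, 46, -40] -> [-31, -36, 46, -40] -> [-29, -34, 48, -38] -> [-34, 48, -38] -> 3
  [-34, -24, -25, -38, 11, 50] -> [-24, -25, -38, 11, 50] -> [-22, -23, -36, 13, 52] -> [-22, -36, 52] -> 3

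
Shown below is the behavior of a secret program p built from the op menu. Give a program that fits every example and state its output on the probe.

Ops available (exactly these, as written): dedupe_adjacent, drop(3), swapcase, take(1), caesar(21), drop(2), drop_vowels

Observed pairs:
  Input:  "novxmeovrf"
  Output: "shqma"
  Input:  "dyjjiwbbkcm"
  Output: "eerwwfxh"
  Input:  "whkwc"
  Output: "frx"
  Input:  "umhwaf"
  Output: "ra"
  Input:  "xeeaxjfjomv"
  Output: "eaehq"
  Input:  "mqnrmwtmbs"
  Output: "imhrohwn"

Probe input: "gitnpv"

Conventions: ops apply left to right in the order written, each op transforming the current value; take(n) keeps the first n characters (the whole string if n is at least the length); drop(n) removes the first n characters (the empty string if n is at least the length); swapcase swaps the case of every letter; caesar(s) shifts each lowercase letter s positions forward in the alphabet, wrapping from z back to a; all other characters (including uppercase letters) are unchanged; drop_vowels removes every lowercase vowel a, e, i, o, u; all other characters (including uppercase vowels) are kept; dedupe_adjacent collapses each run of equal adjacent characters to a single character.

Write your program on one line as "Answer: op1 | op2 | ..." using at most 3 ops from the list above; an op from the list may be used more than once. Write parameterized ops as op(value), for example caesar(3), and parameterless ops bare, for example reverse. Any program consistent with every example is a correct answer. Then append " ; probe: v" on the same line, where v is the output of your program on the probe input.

drop_vowels | drop(2) | caesar(21) ; probe: "ikq"

Check, running the answer program on each example:
  "novxmeovrf" -> "nvxmvrf" -> "xmvrf" -> "shqma"
  "dyjjiwbbkcm" -> "dyjjwbbkcm" -> "jjwbbkcm" -> "eerwwfxh"
  "whkwc" -> "whkwc" -> "kwc" -> "frx"
  "umhwaf" -> "mhwf" -> "wf" -> "ra"
  "xeeaxjfjomv" -> "xxjfjmv" -> "jfjmv" -> "eaehq"
  "mqnrmwtmbs" -> "mqnrmwtmbs" -> "nrmwtmbs" -> "imhrohwn"
  probe: "gitnpv" -> "gtnpv" -> "npv" -> "ikq"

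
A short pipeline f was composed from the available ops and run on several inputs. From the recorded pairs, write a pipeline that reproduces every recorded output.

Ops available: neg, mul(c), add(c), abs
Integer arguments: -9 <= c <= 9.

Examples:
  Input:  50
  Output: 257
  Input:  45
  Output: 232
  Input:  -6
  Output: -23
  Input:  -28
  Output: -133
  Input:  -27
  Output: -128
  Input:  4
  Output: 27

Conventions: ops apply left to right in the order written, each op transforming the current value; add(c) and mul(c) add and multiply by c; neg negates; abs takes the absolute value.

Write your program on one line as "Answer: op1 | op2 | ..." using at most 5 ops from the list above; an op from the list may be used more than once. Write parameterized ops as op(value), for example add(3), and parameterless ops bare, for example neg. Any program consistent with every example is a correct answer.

neg | mul(5) | add(-7) | neg

Check, running the answer program on each example:
  50 -> -50 -> -250 -> -257 -> 257
  45 -> -45 -> -225 -> -232 -> 232
  -6 -> 6 -> 30 -> 23 -> -23
  -28 -> 28 -> 140 -> 133 -> -133
  -27 -> 27 -> 135 -> 128 -> -128
  4 -> -4 -> -20 -> -27 -> 27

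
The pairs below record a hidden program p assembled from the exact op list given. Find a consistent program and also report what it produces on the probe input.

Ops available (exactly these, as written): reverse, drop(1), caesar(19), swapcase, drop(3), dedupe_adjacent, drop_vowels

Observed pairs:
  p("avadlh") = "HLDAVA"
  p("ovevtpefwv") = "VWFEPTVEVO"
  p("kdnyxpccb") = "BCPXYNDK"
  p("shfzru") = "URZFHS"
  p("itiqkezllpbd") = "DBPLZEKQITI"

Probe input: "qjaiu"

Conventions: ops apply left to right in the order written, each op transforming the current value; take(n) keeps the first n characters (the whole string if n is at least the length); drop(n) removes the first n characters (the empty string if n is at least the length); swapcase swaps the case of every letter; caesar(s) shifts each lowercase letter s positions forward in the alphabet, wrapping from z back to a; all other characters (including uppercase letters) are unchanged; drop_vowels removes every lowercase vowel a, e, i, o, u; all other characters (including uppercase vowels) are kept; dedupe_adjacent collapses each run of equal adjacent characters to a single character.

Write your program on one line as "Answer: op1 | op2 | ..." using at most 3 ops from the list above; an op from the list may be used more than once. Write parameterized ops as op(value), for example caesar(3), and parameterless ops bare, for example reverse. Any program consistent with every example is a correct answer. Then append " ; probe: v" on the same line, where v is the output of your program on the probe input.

dedupe_adjacent | swapcase | reverse ; probe: "UIAJQ"

Check, running the answer program on each example:
  "avadlh" -> "avadlh" -> "AVADLH" -> "HLDAVA"
  "ovevtpefwv" -> "ovevtpefwv" -> "OVEVTPEFWV" -> "VWFEPTVEVO"
  "kdnyxpccb" -> "kdnyxpcb" -> "KDNYXPCB" -> "BCPXYNDK"
  "shfzru" -> "shfzru" -> "SHFZRU" -> "URZFHS"
  "itiqkezllpbd" -> "itiqkezlpbd" -> "ITIQKEZLPBD" -> "DBPLZEKQITI"
  probe: "qjaiu" -> "qjaiu" -> "QJAIU" -> "UIAJQ"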